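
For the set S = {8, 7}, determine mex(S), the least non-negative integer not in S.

0

0 is not in the set, so the mex is 0.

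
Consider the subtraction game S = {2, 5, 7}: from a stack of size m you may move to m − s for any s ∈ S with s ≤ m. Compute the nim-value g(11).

3

Build the Grundy sequence with g(k) = mex{g(k−s) : s ∈ {2, 5, 7}, s ≤ k}:
g(0) = mex{} = 0
g(1) = mex{} = 0
g(2) = mex{0} = 1
g(3) = mex{0} = 1
g(4) = mex{1} = 0
g(5) = mex{0,1} = 2
g(6) = mex{0} = 1
g(7) = mex{0,1,2} = 3
g(8) = mex{0,1} = 2
g(9) = mex{0,1,3} = 2
g(10) = mex{1,2} = 0
g(11) = mex{0,1,2} = 3
So g(11) = 3.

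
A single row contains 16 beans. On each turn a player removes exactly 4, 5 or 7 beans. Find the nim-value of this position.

Compute g(0), g(1), … for moves {4, 5, 7}:
k:     0  1  2  3  4  5  6  7  8  9 10 11 12 13 14 15 16
g(k):  0  0  0  0  1  1  1  1  2  2  2  0  0  0  0  1  1
So g(16) = 1.

1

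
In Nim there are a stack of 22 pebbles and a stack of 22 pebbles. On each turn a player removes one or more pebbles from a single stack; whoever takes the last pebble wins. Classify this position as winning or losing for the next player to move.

Losing position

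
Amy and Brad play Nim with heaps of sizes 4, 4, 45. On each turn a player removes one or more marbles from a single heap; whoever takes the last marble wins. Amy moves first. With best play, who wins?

Compute the nim-sum pairwise:
4 ⊕ 4 = 0
0 ⊕ 45 = 45
The nim-sum is 45 ≠ 0, so this is an N-position: the player to move can win; Amy has a winning move.

Amy wins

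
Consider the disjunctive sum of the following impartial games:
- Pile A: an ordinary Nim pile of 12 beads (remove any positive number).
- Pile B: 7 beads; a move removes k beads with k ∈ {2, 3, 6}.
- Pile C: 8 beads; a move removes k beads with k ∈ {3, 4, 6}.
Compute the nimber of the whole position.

Pile A is a plain Nim pile of size 12, so its Grundy value is 12.
Build the Grundy sequence for pile B with g(k) = mex{g(k−s) : s ∈ {2, 3, 6}, s ≤ k}:
k:     0  1  2  3  4  5  6  7
g(k):  0  0  1  1  2  0  3  1
So g(7) = 1.
Build the Grundy sequence for pile C with g(k) = mex{g(k−s) : s ∈ {3, 4, 6}, s ≤ k}:
g(0) = mex{} = 0
g(1) = mex{} = 0
g(2) = mex{} = 0
g(3) = mex{0} = 1
g(4) = mex{0} = 1
g(5) = mex{0} = 1
g(6) = mex{0,1} = 2
g(7) = mex{0,1} = 2
g(8) = mex{0,1} = 2
So g(8) = 2.
By the Sprague-Grundy theorem, the Grundy value of a sum of independent games is the XOR of the component values.
Combined value = 12 XOR 1 XOR 2 = 15.

15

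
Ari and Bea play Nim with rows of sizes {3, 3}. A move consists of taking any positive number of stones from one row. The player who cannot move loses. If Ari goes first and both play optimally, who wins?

Bea wins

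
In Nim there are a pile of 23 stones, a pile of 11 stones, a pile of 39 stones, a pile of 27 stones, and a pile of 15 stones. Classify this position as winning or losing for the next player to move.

Compute the nim-sum pairwise:
23 ^ 11 = 28
28 ^ 39 = 59
59 ^ 27 = 32
32 ^ 15 = 47
The nim-sum is 47 ≠ 0, so this is an N-position: the player to move can win.

Winning position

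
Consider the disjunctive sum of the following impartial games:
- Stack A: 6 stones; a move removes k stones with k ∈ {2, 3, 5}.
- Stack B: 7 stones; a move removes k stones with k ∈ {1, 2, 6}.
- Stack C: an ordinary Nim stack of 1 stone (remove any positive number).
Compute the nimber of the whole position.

Grundy values for stack A (subtraction set {2, 3, 5}):
g(0) = mex{} = 0
g(1) = mex{} = 0
g(2) = mex{0} = 1
g(3) = mex{0} = 1
g(4) = mex{0,1} = 2
g(5) = mex{0,1} = 2
g(6) = mex{0,1,2} = 3
So g(6) = 3.
Build the Grundy sequence for stack B with g(k) = mex{g(k−s) : s ∈ {1, 2, 6}, s ≤ k}:
g(0) = mex{} = 0
g(1) = mex{0} = 1
g(2) = mex{0,1} = 2
g(3) = mex{1,2} = 0
g(4) = mex{0,2} = 1
g(5) = mex{0,1} = 2
g(6) = mex{0,1,2} = 3
g(7) = mex{1,2,3} = 0
So g(7) = 0.
Stack C is a plain Nim stack of size 1, so its Grundy value is 1.
The value of a disjunctive sum is the nim-sum of the parts.
Combined value = 3 XOR 0 XOR 1 = 2.

2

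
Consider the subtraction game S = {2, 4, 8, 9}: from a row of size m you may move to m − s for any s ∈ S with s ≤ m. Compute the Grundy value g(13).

0

Build the Grundy sequence with g(k) = mex{g(k−s) : s ∈ {2, 4, 8, 9}, s ≤ k}:
g(0) = mex{} = 0
g(1) = mex{} = 0
g(2) = mex{0} = 1
g(3) = mex{0} = 1
g(4) = mex{0,1} = 2
g(5) = mex{0,1} = 2
g(6) = mex{1,2} = 0
g(7) = mex{1,2} = 0
g(8) = mex{0,2} = 1
g(9) = mex{0,2} = 1
g(10) = mex{0,1} = 2
g(11) = mex{0,1} = 2
g(12) = mex{1,2} = 0
g(13) = mex{1,2} = 0
So g(13) = 0.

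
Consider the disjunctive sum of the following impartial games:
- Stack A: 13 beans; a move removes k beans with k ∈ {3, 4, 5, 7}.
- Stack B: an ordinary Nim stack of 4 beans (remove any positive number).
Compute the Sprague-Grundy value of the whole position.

Build the Grundy sequence for stack A with g(k) = mex{g(k−s) : s ∈ {3, 4, 5, 7}, s ≤ k}:
k:     0  1  2  3  4  5  6  7  8  9 10 11 12 13
g(k):  0  0  0  1  1  1  2  2  2  3  0  0  0  1
So g(13) = 1.
Stack B is a plain Nim stack of size 4, so its Grundy value is 4.
By the Sprague-Grundy theorem, the Grundy value of a sum of independent games is the XOR of the component values.
Combined value = 1 XOR 4 = 5.

5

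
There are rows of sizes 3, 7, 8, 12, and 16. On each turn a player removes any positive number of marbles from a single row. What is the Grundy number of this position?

Compute the nim-sum pairwise:
3 ^ 7 = 4
4 ^ 8 = 12
12 ^ 12 = 0
0 ^ 16 = 16

16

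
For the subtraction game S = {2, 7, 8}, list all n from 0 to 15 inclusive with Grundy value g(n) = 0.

0, 1, 4, 5, 10, 14, 15

Compute g(0), g(1), … for moves {2, 7, 8}:
k:     0  1  2  3  4  5  6  7  8  9 10 11 12 13 14 15
g(k):  0  0  1  1  0  0  1  1  2  2  0  3  1  2  0  0
The P-positions (g = 0) in 0..15 are 0, 1, 4, 5, 10, 14, 15.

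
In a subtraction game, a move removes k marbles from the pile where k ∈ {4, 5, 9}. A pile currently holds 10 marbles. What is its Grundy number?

Grundy values for subtraction set {4, 5, 9}:
k:     0  1  2  3  4  5  6  7  8  9 10
g(k):  0  0  0  0  1  1  1  1  2  2  2
So g(10) = 2.

2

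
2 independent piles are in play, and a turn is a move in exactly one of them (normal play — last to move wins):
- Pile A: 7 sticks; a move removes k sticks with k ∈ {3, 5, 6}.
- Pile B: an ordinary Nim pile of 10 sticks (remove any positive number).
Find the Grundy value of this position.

Build the Grundy sequence for pile A with g(k) = mex{g(k−s) : s ∈ {3, 5, 6}, s ≤ k}:
k:     0  1  2  3  4  5  6  7
g(k):  0  0  0  1  1  1  2  2
So g(7) = 2.
Pile B is a plain Nim pile of size 10, so its Grundy value is 10.
The value of a disjunctive sum is the nim-sum of the parts.
Combined value = 2 ⊕ 10 = 8.

8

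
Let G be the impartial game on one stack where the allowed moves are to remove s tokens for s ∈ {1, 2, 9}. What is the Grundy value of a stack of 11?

1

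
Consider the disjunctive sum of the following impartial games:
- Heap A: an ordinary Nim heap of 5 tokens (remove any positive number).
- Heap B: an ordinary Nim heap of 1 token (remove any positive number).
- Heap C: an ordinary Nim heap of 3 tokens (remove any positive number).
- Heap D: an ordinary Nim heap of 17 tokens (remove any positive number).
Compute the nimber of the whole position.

22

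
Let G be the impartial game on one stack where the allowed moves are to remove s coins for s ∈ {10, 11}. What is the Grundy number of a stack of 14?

1

Grundy values for subtraction set {10, 11}:
g(0) = mex{} = 0
g(1) = mex{} = 0
g(2) = mex{} = 0
g(3) = mex{} = 0
g(4) = mex{} = 0
g(5) = mex{} = 0
g(6) = mex{} = 0
g(7) = mex{} = 0
g(8) = mex{} = 0
g(9) = mex{} = 0
g(10) = mex{0} = 1
g(11) = mex{0} = 1
g(12) = mex{0} = 1
g(13) = mex{0} = 1
g(14) = mex{0} = 1
So g(14) = 1.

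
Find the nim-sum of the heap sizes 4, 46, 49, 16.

11

Compute the nim-sum pairwise:
4 ⊕ 46 = 42
42 ⊕ 49 = 27
27 ⊕ 16 = 11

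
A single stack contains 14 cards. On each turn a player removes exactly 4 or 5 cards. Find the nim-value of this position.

1

Grundy values for subtraction set {4, 5}:
g(0) = mex{} = 0
g(1) = mex{} = 0
g(2) = mex{} = 0
g(3) = mex{} = 0
g(4) = mex{0} = 1
g(5) = mex{0} = 1
g(6) = mex{0} = 1
g(7) = mex{0} = 1
g(8) = mex{0,1} = 2
g(9) = mex{1} = 0
g(10) = mex{1} = 0
g(11) = mex{1} = 0
g(12) = mex{1,2} = 0
g(13) = mex{0,2} = 1
g(14) = mex{0} = 1
So g(14) = 1.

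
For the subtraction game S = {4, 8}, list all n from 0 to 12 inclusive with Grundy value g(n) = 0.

Build the Grundy sequence with g(k) = mex{g(k−s) : s ∈ {4, 8}, s ≤ k}:
k:     0  1  2  3  4  5  6  7  8  9 10 11 12
g(k):  0  0  0  0  1  1  1  1  2  2  2  2  0
The P-positions (g = 0) in 0..12 are 0, 1, 2, 3, 12.

0, 1, 2, 3, 12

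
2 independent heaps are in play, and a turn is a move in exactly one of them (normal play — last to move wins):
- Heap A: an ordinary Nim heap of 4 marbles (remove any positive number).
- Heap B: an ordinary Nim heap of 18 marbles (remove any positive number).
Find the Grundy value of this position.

22

Heap A is a plain Nim heap of size 4, so its Grundy value is 4.
Heap B is a plain Nim heap of size 18, so its Grundy value is 18.
The value of a disjunctive sum is the nim-sum of the parts.
Combined value = 4 ⊕ 18 = 22.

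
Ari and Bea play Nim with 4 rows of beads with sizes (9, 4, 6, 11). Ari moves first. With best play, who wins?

Bea wins

Compute the nim-sum pairwise:
9 ⊕ 4 = 13
13 ⊕ 6 = 11
11 ⊕ 11 = 0
The nim-sum is 0, so this is a P-position: the player to move is in a losing position under optimal play; Ari is about to move from it and so loses — Bea wins.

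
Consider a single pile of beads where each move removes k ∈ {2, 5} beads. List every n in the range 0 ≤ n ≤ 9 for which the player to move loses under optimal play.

0, 1, 4, 7, 8

Build the Grundy sequence with g(k) = mex{g(k−s) : s ∈ {2, 5}, s ≤ k}:
k:     0  1  2  3  4  5  6  7  8  9
g(k):  0  0  1  1  0  2  1  0  0  1
The P-positions (g = 0) in 0..9 are 0, 1, 4, 7, 8.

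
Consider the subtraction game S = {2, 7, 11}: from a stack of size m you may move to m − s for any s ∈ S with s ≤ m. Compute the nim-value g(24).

Build the Grundy sequence with g(k) = mex{g(k−s) : s ∈ {2, 7, 11}, s ≤ k}:
k:     0  1  2  3  4  5  6  7  8  9 10 11 12 13 14 15 16 17 18 19 20 21 22 23 24
g(k):  0  0  1  1  0  0  1  1  2  0  0  1  1  0  0  1  1  2  0  0  1  1  0  0  1
So g(24) = 1.

1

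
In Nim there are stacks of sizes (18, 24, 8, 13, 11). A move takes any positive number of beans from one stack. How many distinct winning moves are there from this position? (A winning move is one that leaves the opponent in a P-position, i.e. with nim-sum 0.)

1

Nim-sum: 18 XOR 24 XOR 8 XOR 13 XOR 11 = 4.
The overall nim-sum is X = 4. A stack of size p has a winning move iff p XOR X < p (reduce it to p XOR X).
  18: 18 XOR 4 = 22 ≥ 18 — no move.
  24: 24 XOR 4 = 28 ≥ 24 — no move.
  8: 8 XOR 4 = 12 ≥ 8 — no move.
  13: 13 XOR 4 = 9 < 13 — winning move (to 9).
  11: 11 XOR 4 = 15 ≥ 11 — no move.
That gives 1 winning move.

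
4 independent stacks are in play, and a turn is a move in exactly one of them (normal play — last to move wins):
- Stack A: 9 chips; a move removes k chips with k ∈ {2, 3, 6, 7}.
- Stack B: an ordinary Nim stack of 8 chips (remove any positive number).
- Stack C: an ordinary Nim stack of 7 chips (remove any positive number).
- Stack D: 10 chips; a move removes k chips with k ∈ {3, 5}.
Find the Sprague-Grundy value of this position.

15

Grundy values for stack A (subtraction set {2, 3, 6, 7}):
g(0) = mex{} = 0
g(1) = mex{} = 0
g(2) = mex{0} = 1
g(3) = mex{0} = 1
g(4) = mex{0,1} = 2
g(5) = mex{1} = 0
g(6) = mex{0,1,2} = 3
g(7) = mex{0,2} = 1
g(8) = mex{0,1,3} = 2
g(9) = mex{1,3} = 0
So g(9) = 0.
Stack B is a plain Nim stack of size 8, so its Grundy value is 8.
Stack C is a plain Nim stack of size 7, so its Grundy value is 7.
For stack D, compute g(0), g(1), … with moves {3, 5}:
k:     0  1  2  3  4  5  6  7  8  9 10
g(k):  0  0  0  1  1  1  2  2  0  0  0
So g(10) = 0.
By the Sprague-Grundy theorem, the Grundy value of a sum of independent games is the XOR of the component values.
Combined value = 0 XOR 8 XOR 7 XOR 0 = 15.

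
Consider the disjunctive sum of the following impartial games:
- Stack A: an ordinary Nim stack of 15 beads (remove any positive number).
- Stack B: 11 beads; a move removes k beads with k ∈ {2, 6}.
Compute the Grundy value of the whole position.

14

Stack A is a plain Nim stack of size 15, so its Grundy value is 15.
Grundy values for stack B (subtraction set {2, 6}):
k:     0  1  2  3  4  5  6  7  8  9 10 11
g(k):  0  0  1  1  0  0  1  1  0  0  1  1
So g(11) = 1.
The value of a disjunctive sum is the nim-sum of the parts.
Combined value = 15 XOR 1 = 14.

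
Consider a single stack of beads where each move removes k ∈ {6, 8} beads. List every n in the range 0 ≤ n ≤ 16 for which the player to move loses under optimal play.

Grundy values for subtraction set {6, 8}:
k:     0  1  2  3  4  5  6  7  8  9 10 11 12 13 14 15 16
g(k):  0  0  0  0  0  0  1  1  1  1  1  1  2  2  0  0  0
The P-positions (g = 0) in 0..16 are 0, 1, 2, 3, 4, 5, 14, 15, 16.

0, 1, 2, 3, 4, 5, 14, 15, 16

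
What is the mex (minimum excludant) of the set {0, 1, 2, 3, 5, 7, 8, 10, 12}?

The values 0, 1, 2, 3 are all present; 4 is the first non-negative integer missing from the set.

4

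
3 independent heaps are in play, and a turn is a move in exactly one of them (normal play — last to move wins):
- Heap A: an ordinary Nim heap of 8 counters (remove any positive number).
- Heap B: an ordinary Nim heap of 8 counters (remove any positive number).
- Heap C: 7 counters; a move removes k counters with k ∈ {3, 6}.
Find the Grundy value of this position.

2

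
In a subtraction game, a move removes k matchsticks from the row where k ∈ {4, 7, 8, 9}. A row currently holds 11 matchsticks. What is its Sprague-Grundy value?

2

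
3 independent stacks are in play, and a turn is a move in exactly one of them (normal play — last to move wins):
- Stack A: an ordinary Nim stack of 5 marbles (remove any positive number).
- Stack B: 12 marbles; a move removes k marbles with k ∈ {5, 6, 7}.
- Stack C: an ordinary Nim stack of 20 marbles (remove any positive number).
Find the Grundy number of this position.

Stack A is a plain Nim stack of size 5, so its Grundy value is 5.
Build the Grundy sequence for stack B with g(k) = mex{g(k−s) : s ∈ {5, 6, 7}, s ≤ k}:
g(0) = mex{} = 0
g(1) = mex{} = 0
g(2) = mex{} = 0
g(3) = mex{} = 0
g(4) = mex{} = 0
g(5) = mex{0} = 1
g(6) = mex{0} = 1
g(7) = mex{0} = 1
g(8) = mex{0} = 1
g(9) = mex{0} = 1
g(10) = mex{0,1} = 2
g(11) = mex{0,1} = 2
g(12) = mex{1} = 0
So g(12) = 0.
Stack C is a plain Nim stack of size 20, so its Grundy value is 20.
The value of a disjunctive sum is the nim-sum of the parts.
Combined value = 5 ⊕ 0 ⊕ 20 = 17.

17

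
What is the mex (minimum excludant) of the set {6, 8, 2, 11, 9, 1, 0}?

3

The values 0, 1, 2 are all present; 3 is the first non-negative integer missing from the set.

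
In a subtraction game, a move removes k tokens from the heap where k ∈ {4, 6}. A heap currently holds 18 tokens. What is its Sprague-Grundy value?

Grundy values for subtraction set {4, 6}:
k:     0  1  2  3  4  5  6  7  8  9 10 11 12 13 14 15 16 17 18
g(k):  0  0  0  0  1  1  1  1  2  2  0  0  0  0  1  1  1  1  2
So g(18) = 2.

2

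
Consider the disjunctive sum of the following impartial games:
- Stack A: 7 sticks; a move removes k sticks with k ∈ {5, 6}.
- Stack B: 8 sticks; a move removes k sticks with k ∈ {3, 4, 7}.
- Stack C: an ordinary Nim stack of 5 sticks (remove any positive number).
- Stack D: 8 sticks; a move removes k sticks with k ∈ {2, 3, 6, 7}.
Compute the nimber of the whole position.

Build the Grundy sequence for stack A with g(k) = mex{g(k−s) : s ∈ {5, 6}, s ≤ k}:
k:     0  1  2  3  4  5  6  7
g(k):  0  0  0  0  0  1  1  1
So g(7) = 1.
Grundy values for stack B (subtraction set {3, 4, 7}):
k:     0  1  2  3  4  5  6  7  8
g(k):  0  0  0  1  1  1  2  2  2
So g(8) = 2.
Stack C is a plain Nim stack of size 5, so its Grundy value is 5.
Build the Grundy sequence for stack D with g(k) = mex{g(k−s) : s ∈ {2, 3, 6, 7}, s ≤ k}:
k:     0  1  2  3  4  5  6  7  8
g(k):  0  0  1  1  2  0  3  1  2
So g(8) = 2.
The value of a disjunctive sum is the nim-sum of the parts.
Combined value = 1 XOR 2 XOR 5 XOR 2 = 4.

4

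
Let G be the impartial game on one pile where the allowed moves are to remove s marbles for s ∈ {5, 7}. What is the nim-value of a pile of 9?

1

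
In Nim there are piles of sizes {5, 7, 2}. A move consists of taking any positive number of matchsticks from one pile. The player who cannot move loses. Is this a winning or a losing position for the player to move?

Losing position

Compute the nim-sum pairwise:
5 XOR 7 = 2
2 XOR 2 = 0
The nim-sum is 0, so this is a P-position: the player to move is in a losing position under optimal play.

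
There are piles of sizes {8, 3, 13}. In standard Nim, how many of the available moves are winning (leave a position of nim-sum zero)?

Nim-sum: 8 ^ 3 ^ 13 = 6.
The overall nim-sum is X = 6. A pile of size p has a winning move iff p XOR X < p (reduce it to p XOR X).
  8: 8 XOR 6 = 14 ≥ 8 — no move.
  3: 3 XOR 6 = 5 ≥ 3 — no move.
  13: 13 XOR 6 = 11 < 13 — winning move (to 11).
That gives 1 winning move.

1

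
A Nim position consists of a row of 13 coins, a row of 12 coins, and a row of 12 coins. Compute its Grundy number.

Nim-sum: 13 ⊕ 12 ⊕ 12 = 13.

13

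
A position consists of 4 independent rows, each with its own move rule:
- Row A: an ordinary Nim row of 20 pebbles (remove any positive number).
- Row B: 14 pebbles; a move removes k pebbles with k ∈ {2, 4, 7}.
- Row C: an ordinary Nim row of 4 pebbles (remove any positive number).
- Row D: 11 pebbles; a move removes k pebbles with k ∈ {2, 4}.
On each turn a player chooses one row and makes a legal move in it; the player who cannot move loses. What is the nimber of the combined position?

Row A is a plain Nim row of size 20, so its Grundy value is 20.
Grundy values for row B (subtraction set {2, 4, 7}):
g(0) = mex{} = 0
g(1) = mex{} = 0
g(2) = mex{0} = 1
g(3) = mex{0} = 1
g(4) = mex{0,1} = 2
g(5) = mex{0,1} = 2
g(6) = mex{1,2} = 0
g(7) = mex{0,1,2} = 3
g(8) = mex{0,2} = 1
g(9) = mex{1,2,3} = 0
g(10) = mex{0,1} = 2
g(11) = mex{0,2,3} = 1
g(12) = mex{1,2} = 0
g(13) = mex{0,1} = 2
g(14) = mex{0,2,3} = 1
So g(14) = 1.
Row C is a plain Nim row of size 4, so its Grundy value is 4.
Grundy values for row D (subtraction set {2, 4}):
g(0) = mex{} = 0
g(1) = mex{} = 0
g(2) = mex{0} = 1
g(3) = mex{0} = 1
g(4) = mex{0,1} = 2
g(5) = mex{0,1} = 2
g(6) = mex{1,2} = 0
g(7) = mex{1,2} = 0
g(8) = mex{0,2} = 1
g(9) = mex{0,2} = 1
g(10) = mex{0,1} = 2
g(11) = mex{0,1} = 2
So g(11) = 2.
The value of a disjunctive sum is the nim-sum of the parts.
Combined value = 20 ⊕ 1 ⊕ 4 ⊕ 2 = 19.

19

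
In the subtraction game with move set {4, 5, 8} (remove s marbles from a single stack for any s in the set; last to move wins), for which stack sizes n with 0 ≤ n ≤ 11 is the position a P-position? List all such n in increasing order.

Build the Grundy sequence with g(k) = mex{g(k−s) : s ∈ {4, 5, 8}, s ≤ k}:
k:     0  1  2  3  4  5  6  7  8  9 10 11
g(k):  0  0  0  0  1  1  1  1  2  2  2  2
The P-positions (g = 0) in 0..11 are 0, 1, 2, 3.

0, 1, 2, 3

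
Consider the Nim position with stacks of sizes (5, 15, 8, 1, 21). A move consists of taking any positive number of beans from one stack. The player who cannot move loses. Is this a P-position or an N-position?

N-position

Write each in binary and XOR column by column:
  00101  (5)
  01111  (15)
  01000  (8)
  00001  (1)
  10101  (21)
  -----
  10110  (22)
The nim-sum is 22 ≠ 0, so this is an N-position: the player to move can win.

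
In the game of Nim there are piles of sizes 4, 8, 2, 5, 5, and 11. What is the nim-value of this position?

Compute the nim-sum pairwise:
4 ^ 8 = 12
12 ^ 2 = 14
14 ^ 5 = 11
11 ^ 5 = 14
14 ^ 11 = 5

5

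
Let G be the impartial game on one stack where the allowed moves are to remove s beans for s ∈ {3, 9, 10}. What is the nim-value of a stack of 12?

2

Compute g(0), g(1), … for moves {3, 9, 10}:
g(0) = mex{} = 0
g(1) = mex{} = 0
g(2) = mex{} = 0
g(3) = mex{0} = 1
g(4) = mex{0} = 1
g(5) = mex{0} = 1
g(6) = mex{1} = 0
g(7) = mex{1} = 0
g(8) = mex{1} = 0
g(9) = mex{0} = 1
g(10) = mex{0} = 1
g(11) = mex{0} = 1
g(12) = mex{0,1} = 2
So g(12) = 2.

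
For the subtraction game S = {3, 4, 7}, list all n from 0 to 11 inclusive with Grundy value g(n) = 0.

0, 1, 2, 10, 11

Compute g(0), g(1), … for moves {3, 4, 7}:
k:     0  1  2  3  4  5  6  7  8  9 10 11
g(k):  0  0  0  1  1  1  2  2  2  3  0  0
The P-positions (g = 0) in 0..11 are 0, 1, 2, 10, 11.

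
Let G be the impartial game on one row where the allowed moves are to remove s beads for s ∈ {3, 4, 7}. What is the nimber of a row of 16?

2

Grundy values for subtraction set {3, 4, 7}:
k:     0  1  2  3  4  5  6  7  8  9 10 11 12 13 14 15 16
g(k):  0  0  0  1  1  1  2  2  2  3  0  0  0  1  1  1  2
So g(16) = 2.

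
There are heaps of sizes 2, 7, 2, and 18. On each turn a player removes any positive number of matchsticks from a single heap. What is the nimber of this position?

21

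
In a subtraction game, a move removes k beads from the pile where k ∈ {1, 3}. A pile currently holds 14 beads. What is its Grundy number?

0

Build the Grundy sequence with g(k) = mex{g(k−s) : s ∈ {1, 3}, s ≤ k}:
g(0) = mex{} = 0
g(1) = mex{0} = 1
g(2) = mex{1} = 0
g(3) = mex{0} = 1
g(4) = mex{1} = 0
g(5) = mex{0} = 1
g(6) = mex{1} = 0
g(7) = mex{0} = 1
g(8) = mex{1} = 0
g(9) = mex{0} = 1
g(10) = mex{1} = 0
g(11) = mex{0} = 1
g(12) = mex{1} = 0
g(13) = mex{0} = 1
g(14) = mex{1} = 0
So g(14) = 0.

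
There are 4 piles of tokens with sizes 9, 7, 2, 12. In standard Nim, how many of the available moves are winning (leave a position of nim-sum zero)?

0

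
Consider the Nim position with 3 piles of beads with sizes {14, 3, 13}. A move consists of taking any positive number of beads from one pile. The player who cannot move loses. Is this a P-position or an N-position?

P-position

Compute the nim-sum pairwise:
14 ⊕ 3 = 13
13 ⊕ 13 = 0
The nim-sum is 0, so this is a P-position: the player to move is in a losing position under optimal play.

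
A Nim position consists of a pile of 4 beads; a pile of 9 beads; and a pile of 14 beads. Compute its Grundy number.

Nim-sum: 4 XOR 9 XOR 14 = 3.

3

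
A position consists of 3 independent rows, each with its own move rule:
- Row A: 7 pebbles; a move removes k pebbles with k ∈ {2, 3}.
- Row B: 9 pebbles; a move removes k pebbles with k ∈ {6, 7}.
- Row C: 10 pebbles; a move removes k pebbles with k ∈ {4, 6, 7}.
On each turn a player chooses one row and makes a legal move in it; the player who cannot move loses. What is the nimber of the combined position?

2

Grundy values for row A (subtraction set {2, 3}):
k:     0  1  2  3  4  5  6  7
g(k):  0  0  1  1  2  0  0  1
So g(7) = 1.
For row B, compute g(0), g(1), … with moves {6, 7}:
k:     0  1  2  3  4  5  6  7  8  9
g(k):  0  0  0  0  0  0  1  1  1  1
So g(9) = 1.
Grundy values for row C (subtraction set {4, 6, 7}):
k:     0  1  2  3  4  5  6  7  8  9 10
g(k):  0  0  0  0  1  1  1  1  2  2  2
So g(10) = 2.
By the Sprague-Grundy theorem, the Grundy value of a sum of independent games is the XOR of the component values.
Combined value = 1 XOR 1 XOR 2 = 2.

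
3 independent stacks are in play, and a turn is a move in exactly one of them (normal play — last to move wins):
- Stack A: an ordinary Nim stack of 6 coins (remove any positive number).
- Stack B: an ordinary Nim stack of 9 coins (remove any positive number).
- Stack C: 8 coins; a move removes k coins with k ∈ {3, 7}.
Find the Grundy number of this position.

Stack A is a plain Nim stack of size 6, so its Grundy value is 6.
Stack B is a plain Nim stack of size 9, so its Grundy value is 9.
For stack C, compute g(0), g(1), … with moves {3, 7}:
g(0) = mex{} = 0
g(1) = mex{} = 0
g(2) = mex{} = 0
g(3) = mex{0} = 1
g(4) = mex{0} = 1
g(5) = mex{0} = 1
g(6) = mex{1} = 0
g(7) = mex{0,1} = 2
g(8) = mex{0,1} = 2
So g(8) = 2.
The value of a disjunctive sum is the nim-sum of the parts.
Combined value = 6 ⊕ 9 ⊕ 2 = 13.

13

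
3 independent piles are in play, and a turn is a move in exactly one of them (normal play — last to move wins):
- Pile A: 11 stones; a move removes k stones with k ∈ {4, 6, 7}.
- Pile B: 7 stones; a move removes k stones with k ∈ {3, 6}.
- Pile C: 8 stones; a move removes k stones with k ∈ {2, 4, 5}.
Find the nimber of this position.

2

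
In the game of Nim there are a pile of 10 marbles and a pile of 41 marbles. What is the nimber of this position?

Nim-sum: 10 XOR 41 = 35.

35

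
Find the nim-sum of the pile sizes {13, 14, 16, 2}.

Compute the nim-sum pairwise:
13 XOR 14 = 3
3 XOR 16 = 19
19 XOR 2 = 17

17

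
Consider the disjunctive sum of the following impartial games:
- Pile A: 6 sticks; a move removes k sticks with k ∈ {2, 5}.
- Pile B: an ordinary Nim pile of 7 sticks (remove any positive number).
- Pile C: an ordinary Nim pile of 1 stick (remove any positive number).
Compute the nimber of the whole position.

7

Grundy values for pile A (subtraction set {2, 5}):
g(0) = mex{} = 0
g(1) = mex{} = 0
g(2) = mex{0} = 1
g(3) = mex{0} = 1
g(4) = mex{1} = 0
g(5) = mex{0,1} = 2
g(6) = mex{0} = 1
So g(6) = 1.
Pile B is a plain Nim pile of size 7, so its Grundy value is 7.
Pile C is a plain Nim pile of size 1, so its Grundy value is 1.
The value of a disjunctive sum is the nim-sum of the parts.
Combined value = 1 ⊕ 7 ⊕ 1 = 7.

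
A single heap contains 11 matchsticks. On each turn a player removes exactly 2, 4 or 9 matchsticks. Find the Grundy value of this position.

Grundy values for subtraction set {2, 4, 9}:
g(0) = mex{} = 0
g(1) = mex{} = 0
g(2) = mex{0} = 1
g(3) = mex{0} = 1
g(4) = mex{0,1} = 2
g(5) = mex{0,1} = 2
g(6) = mex{1,2} = 0
g(7) = mex{1,2} = 0
g(8) = mex{0,2} = 1
g(9) = mex{0,2} = 1
g(10) = mex{0,1} = 2
g(11) = mex{0,1} = 2
So g(11) = 2.

2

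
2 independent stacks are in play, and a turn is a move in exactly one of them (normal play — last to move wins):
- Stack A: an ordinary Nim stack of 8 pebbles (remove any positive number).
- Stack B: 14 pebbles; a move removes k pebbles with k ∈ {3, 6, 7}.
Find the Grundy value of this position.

Stack A is a plain Nim stack of size 8, so its Grundy value is 8.
Grundy values for stack B (subtraction set {3, 6, 7}):
k:     0  1  2  3  4  5  6  7  8  9 10 11 12 13 14
g(k):  0  0  0  1  1  1  2  2  2  3  0  0  0  1  1
So g(14) = 1.
The value of a disjunctive sum is the nim-sum of the parts.
Combined value = 8 XOR 1 = 9.

9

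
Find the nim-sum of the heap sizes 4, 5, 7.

Compute the nim-sum pairwise:
4 ^ 5 = 1
1 ^ 7 = 6

6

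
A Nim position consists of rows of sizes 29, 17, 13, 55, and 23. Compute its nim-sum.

33

Nim-sum: 29 ^ 17 ^ 13 ^ 55 ^ 23 = 33.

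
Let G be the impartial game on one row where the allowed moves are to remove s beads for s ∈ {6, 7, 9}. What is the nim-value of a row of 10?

Grundy values for subtraction set {6, 7, 9}:
g(0) = mex{} = 0
g(1) = mex{} = 0
g(2) = mex{} = 0
g(3) = mex{} = 0
g(4) = mex{} = 0
g(5) = mex{} = 0
g(6) = mex{0} = 1
g(7) = mex{0} = 1
g(8) = mex{0} = 1
g(9) = mex{0} = 1
g(10) = mex{0} = 1
So g(10) = 1.

1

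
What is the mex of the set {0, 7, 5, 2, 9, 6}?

0 is in the set but 1 is not, so the mex is 1.

1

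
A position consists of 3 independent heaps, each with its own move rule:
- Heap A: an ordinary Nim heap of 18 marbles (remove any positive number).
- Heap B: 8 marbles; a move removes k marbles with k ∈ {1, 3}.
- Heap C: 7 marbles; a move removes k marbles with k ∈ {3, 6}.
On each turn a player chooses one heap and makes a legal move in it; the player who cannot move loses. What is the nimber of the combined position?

16

Heap A is a plain Nim heap of size 18, so its Grundy value is 18.
Grundy values for heap B (subtraction set {1, 3}):
g(0) = mex{} = 0
g(1) = mex{0} = 1
g(2) = mex{1} = 0
g(3) = mex{0} = 1
g(4) = mex{1} = 0
g(5) = mex{0} = 1
g(6) = mex{1} = 0
g(7) = mex{0} = 1
g(8) = mex{1} = 0
So g(8) = 0.
For heap C, compute g(0), g(1), … with moves {3, 6}:
k:     0  1  2  3  4  5  6  7
g(k):  0  0  0  1  1  1  2  2
So g(7) = 2.
By the Sprague-Grundy theorem, the Grundy value of a sum of independent games is the XOR of the component values.
Combined value = 18 ⊕ 0 ⊕ 2 = 16.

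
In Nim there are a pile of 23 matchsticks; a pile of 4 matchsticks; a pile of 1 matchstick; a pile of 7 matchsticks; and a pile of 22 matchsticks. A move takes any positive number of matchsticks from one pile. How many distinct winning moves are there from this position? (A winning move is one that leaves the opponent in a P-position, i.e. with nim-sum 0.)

3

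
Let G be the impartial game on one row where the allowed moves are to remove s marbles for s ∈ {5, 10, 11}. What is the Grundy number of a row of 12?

2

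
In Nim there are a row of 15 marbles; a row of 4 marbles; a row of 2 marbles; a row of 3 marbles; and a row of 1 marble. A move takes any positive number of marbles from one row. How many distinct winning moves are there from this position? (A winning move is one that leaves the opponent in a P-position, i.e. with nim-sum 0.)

Compute the nim-sum pairwise:
15 ^ 4 = 11
11 ^ 2 = 9
9 ^ 3 = 10
10 ^ 1 = 11
The overall nim-sum is X = 11. A row of size p has a winning move iff p XOR X < p (reduce it to p XOR X).
  15: 15 XOR 11 = 4 < 15 — winning move (to 4).
  4: 4 XOR 11 = 15 ≥ 4 — no move.
  2: 2 XOR 11 = 9 ≥ 2 — no move.
  3: 3 XOR 11 = 8 ≥ 3 — no move.
  1: 1 XOR 11 = 10 ≥ 1 — no move.
That gives 1 winning move.

1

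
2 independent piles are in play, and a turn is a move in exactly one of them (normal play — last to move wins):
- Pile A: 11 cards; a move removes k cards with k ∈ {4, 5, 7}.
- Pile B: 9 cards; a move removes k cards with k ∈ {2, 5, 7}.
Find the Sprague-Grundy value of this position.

2

Grundy values for pile A (subtraction set {4, 5, 7}):
g(0) = mex{} = 0
g(1) = mex{} = 0
g(2) = mex{} = 0
g(3) = mex{} = 0
g(4) = mex{0} = 1
g(5) = mex{0} = 1
g(6) = mex{0} = 1
g(7) = mex{0} = 1
g(8) = mex{0,1} = 2
g(9) = mex{0,1} = 2
g(10) = mex{0,1} = 2
g(11) = mex{1} = 0
So g(11) = 0.
Build the Grundy sequence for pile B with g(k) = mex{g(k−s) : s ∈ {2, 5, 7}, s ≤ k}:
g(0) = mex{} = 0
g(1) = mex{} = 0
g(2) = mex{0} = 1
g(3) = mex{0} = 1
g(4) = mex{1} = 0
g(5) = mex{0,1} = 2
g(6) = mex{0} = 1
g(7) = mex{0,1,2} = 3
g(8) = mex{0,1} = 2
g(9) = mex{0,1,3} = 2
So g(9) = 2.
The value of a disjunctive sum is the nim-sum of the parts.
Combined value = 0 XOR 2 = 2.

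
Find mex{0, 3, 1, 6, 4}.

2

The values 0, 1 are all present; 2 is the first non-negative integer missing from the set.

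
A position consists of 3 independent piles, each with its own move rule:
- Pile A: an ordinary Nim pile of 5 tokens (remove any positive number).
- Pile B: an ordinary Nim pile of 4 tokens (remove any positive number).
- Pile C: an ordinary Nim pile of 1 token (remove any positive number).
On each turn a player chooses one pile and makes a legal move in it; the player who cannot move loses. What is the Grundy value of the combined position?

Pile A is a plain Nim pile of size 5, so its Grundy value is 5.
Pile B is a plain Nim pile of size 4, so its Grundy value is 4.
Pile C is a plain Nim pile of size 1, so its Grundy value is 1.
By the Sprague-Grundy theorem, the Grundy value of a sum of independent games is the XOR of the component values.
Combined value = 5 ⊕ 4 ⊕ 1 = 0.

0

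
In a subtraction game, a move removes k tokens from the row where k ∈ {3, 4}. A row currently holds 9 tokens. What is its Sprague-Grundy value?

Build the Grundy sequence with g(k) = mex{g(k−s) : s ∈ {3, 4}, s ≤ k}:
g(0) = mex{} = 0
g(1) = mex{} = 0
g(2) = mex{} = 0
g(3) = mex{0} = 1
g(4) = mex{0} = 1
g(5) = mex{0} = 1
g(6) = mex{0,1} = 2
g(7) = mex{1} = 0
g(8) = mex{1} = 0
g(9) = mex{1,2} = 0
So g(9) = 0.

0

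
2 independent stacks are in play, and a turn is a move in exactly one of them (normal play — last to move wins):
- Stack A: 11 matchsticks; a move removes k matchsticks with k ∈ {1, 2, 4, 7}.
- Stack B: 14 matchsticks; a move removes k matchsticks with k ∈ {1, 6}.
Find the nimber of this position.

2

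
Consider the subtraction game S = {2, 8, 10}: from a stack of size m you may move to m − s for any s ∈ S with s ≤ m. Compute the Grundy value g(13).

2

Compute g(0), g(1), … for moves {2, 8, 10}:
k:     0  1  2  3  4  5  6  7  8  9 10 11 12 13
g(k):  0  0  1  1  0  0  1  1  2  2  3  3  2  2
So g(13) = 2.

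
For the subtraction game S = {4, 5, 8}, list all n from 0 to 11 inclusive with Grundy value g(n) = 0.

0, 1, 2, 3

Grundy values for subtraction set {4, 5, 8}:
g(0) = mex{} = 0
g(1) = mex{} = 0
g(2) = mex{} = 0
g(3) = mex{} = 0
g(4) = mex{0} = 1
g(5) = mex{0} = 1
g(6) = mex{0} = 1
g(7) = mex{0} = 1
g(8) = mex{0,1} = 2
g(9) = mex{0,1} = 2
g(10) = mex{0,1} = 2
g(11) = mex{0,1} = 2
The P-positions (g = 0) in 0..11 are 0, 1, 2, 3.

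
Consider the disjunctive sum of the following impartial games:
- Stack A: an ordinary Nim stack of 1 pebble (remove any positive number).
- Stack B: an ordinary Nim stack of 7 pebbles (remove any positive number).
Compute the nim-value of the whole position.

6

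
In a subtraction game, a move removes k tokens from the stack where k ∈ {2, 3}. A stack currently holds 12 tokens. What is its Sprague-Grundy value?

Grundy values for subtraction set {2, 3}:
k:     0  1  2  3  4  5  6  7  8  9 10 11 12
g(k):  0  0  1  1  2  0  0  1  1  2  0  0  1
So g(12) = 1.

1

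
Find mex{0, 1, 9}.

2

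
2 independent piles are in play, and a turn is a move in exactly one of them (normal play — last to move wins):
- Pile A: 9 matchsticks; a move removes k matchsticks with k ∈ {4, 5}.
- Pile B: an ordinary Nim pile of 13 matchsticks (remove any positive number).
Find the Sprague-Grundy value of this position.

For pile A, compute g(0), g(1), … with moves {4, 5}:
k:     0  1  2  3  4  5  6  7  8  9
g(k):  0  0  0  0  1  1  1  1  2  0
So g(9) = 0.
Pile B is a plain Nim pile of size 13, so its Grundy value is 13.
The value of a disjunctive sum is the nim-sum of the parts.
Combined value = 0 ⊕ 13 = 13.

13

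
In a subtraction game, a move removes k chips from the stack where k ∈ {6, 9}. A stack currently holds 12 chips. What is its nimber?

2

Build the Grundy sequence with g(k) = mex{g(k−s) : s ∈ {6, 9}, s ≤ k}:
k:     0  1  2  3  4  5  6  7  8  9 10 11 12
g(k):  0  0  0  0  0  0  1  1  1  1  1  1  2
So g(12) = 2.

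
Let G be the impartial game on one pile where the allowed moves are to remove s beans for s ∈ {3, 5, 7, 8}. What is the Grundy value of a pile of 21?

Grundy values for subtraction set {3, 5, 7, 8}:
k:     0  1  2  3  4  5  6  7  8  9 10 11 12 13 14 15 16 17 18 19 20 21
g(k):  0  0  0  1  1  1  2  2  2  3  3  0  0  0  1  1  1  2  2  2  3  3
So g(21) = 3.

3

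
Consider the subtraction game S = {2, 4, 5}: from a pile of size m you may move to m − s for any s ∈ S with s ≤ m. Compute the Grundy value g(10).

Build the Grundy sequence with g(k) = mex{g(k−s) : s ∈ {2, 4, 5}, s ≤ k}:
k:     0  1  2  3  4  5  6  7  8  9 10
g(k):  0  0  1  1  2  2  3  0  0  1  1
So g(10) = 1.

1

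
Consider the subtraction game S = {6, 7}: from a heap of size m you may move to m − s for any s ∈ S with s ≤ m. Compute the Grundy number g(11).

1

Build the Grundy sequence with g(k) = mex{g(k−s) : s ∈ {6, 7}, s ≤ k}:
g(0) = mex{} = 0
g(1) = mex{} = 0
g(2) = mex{} = 0
g(3) = mex{} = 0
g(4) = mex{} = 0
g(5) = mex{} = 0
g(6) = mex{0} = 1
g(7) = mex{0} = 1
g(8) = mex{0} = 1
g(9) = mex{0} = 1
g(10) = mex{0} = 1
g(11) = mex{0} = 1
So g(11) = 1.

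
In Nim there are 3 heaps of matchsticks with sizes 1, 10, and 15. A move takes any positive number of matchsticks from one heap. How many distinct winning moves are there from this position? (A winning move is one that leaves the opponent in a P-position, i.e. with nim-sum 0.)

1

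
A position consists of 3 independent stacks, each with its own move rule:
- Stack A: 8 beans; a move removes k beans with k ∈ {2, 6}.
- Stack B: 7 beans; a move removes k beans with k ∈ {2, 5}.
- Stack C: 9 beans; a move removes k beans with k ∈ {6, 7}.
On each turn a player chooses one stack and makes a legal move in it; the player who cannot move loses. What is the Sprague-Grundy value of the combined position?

1

For stack A, compute g(0), g(1), … with moves {2, 6}:
g(0) = mex{} = 0
g(1) = mex{} = 0
g(2) = mex{0} = 1
g(3) = mex{0} = 1
g(4) = mex{1} = 0
g(5) = mex{1} = 0
g(6) = mex{0} = 1
g(7) = mex{0} = 1
g(8) = mex{1} = 0
So g(8) = 0.
Grundy values for stack B (subtraction set {2, 5}):
g(0) = mex{} = 0
g(1) = mex{} = 0
g(2) = mex{0} = 1
g(3) = mex{0} = 1
g(4) = mex{1} = 0
g(5) = mex{0,1} = 2
g(6) = mex{0} = 1
g(7) = mex{1,2} = 0
So g(7) = 0.
Build the Grundy sequence for stack C with g(k) = mex{g(k−s) : s ∈ {6, 7}, s ≤ k}:
g(0) = mex{} = 0
g(1) = mex{} = 0
g(2) = mex{} = 0
g(3) = mex{} = 0
g(4) = mex{} = 0
g(5) = mex{} = 0
g(6) = mex{0} = 1
g(7) = mex{0} = 1
g(8) = mex{0} = 1
g(9) = mex{0} = 1
So g(9) = 1.
The value of a disjunctive sum is the nim-sum of the parts.
Combined value = 0 XOR 0 XOR 1 = 1.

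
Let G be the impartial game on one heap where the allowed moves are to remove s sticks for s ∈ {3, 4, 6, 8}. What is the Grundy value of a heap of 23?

Grundy values for subtraction set {3, 4, 6, 8}:
k:     0  1  2  3  4  5  6  7  8  9 10 11 12 13 14 15 16 17 18 19 20 21 22 23
g(k):  0  0  0  1  1  1  2  2  2  3  3  0  0  0  1  1  1  2  2  2  3  3  0  0
So g(23) = 0.

0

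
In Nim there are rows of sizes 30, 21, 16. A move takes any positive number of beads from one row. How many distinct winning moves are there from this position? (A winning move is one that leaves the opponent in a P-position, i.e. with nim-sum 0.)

3

Compute the nim-sum pairwise:
30 XOR 21 = 11
11 XOR 16 = 27
The overall nim-sum is X = 27. A row of size p has a winning move iff p XOR X < p (reduce it to p XOR X).
  30: 30 XOR 27 = 5 < 30 — winning move (to 5).
  21: 21 XOR 27 = 14 < 21 — winning move (to 14).
  16: 16 XOR 27 = 11 < 16 — winning move (to 11).
That gives 3 winning moves.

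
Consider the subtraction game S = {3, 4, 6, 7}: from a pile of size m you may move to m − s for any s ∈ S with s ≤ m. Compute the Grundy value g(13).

1

Compute g(0), g(1), … for moves {3, 4, 6, 7}:
g(0) = mex{} = 0
g(1) = mex{} = 0
g(2) = mex{} = 0
g(3) = mex{0} = 1
g(4) = mex{0} = 1
g(5) = mex{0} = 1
g(6) = mex{0,1} = 2
g(7) = mex{0,1} = 2
g(8) = mex{0,1} = 2
g(9) = mex{0,1,2} = 3
g(10) = mex{1,2} = 0
g(11) = mex{1,2} = 0
g(12) = mex{1,2,3} = 0
g(13) = mex{0,2,3} = 1
So g(13) = 1.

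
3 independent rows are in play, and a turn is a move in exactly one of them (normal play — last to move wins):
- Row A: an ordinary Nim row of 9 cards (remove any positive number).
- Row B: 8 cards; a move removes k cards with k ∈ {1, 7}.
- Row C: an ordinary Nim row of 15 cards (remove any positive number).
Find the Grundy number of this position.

Row A is a plain Nim row of size 9, so its Grundy value is 9.
For row B, compute g(0), g(1), … with moves {1, 7}:
k:     0  1  2  3  4  5  6  7  8
g(k):  0  1  0  1  0  1  0  1  0
So g(8) = 0.
Row C is a plain Nim row of size 15, so its Grundy value is 15.
By the Sprague-Grundy theorem, the Grundy value of a sum of independent games is the XOR of the component values.
Combined value = 9 XOR 0 XOR 15 = 6.

6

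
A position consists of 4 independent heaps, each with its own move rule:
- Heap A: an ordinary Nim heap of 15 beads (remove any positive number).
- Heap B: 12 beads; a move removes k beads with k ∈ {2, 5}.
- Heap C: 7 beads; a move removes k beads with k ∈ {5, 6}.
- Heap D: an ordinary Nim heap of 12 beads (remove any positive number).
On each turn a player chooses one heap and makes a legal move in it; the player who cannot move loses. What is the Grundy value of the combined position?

0

Heap A is a plain Nim heap of size 15, so its Grundy value is 15.
Grundy values for heap B (subtraction set {2, 5}):
g(0) = mex{} = 0
g(1) = mex{} = 0
g(2) = mex{0} = 1
g(3) = mex{0} = 1
g(4) = mex{1} = 0
g(5) = mex{0,1} = 2
g(6) = mex{0} = 1
g(7) = mex{1,2} = 0
g(8) = mex{1} = 0
g(9) = mex{0} = 1
g(10) = mex{0,2} = 1
g(11) = mex{1} = 0
g(12) = mex{0,1} = 2
So g(12) = 2.
Build the Grundy sequence for heap C with g(k) = mex{g(k−s) : s ∈ {5, 6}, s ≤ k}:
g(0) = mex{} = 0
g(1) = mex{} = 0
g(2) = mex{} = 0
g(3) = mex{} = 0
g(4) = mex{} = 0
g(5) = mex{0} = 1
g(6) = mex{0} = 1
g(7) = mex{0} = 1
So g(7) = 1.
Heap D is a plain Nim heap of size 12, so its Grundy value is 12.
The value of a disjunctive sum is the nim-sum of the parts.
Combined value = 15 ⊕ 2 ⊕ 1 ⊕ 12 = 0.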